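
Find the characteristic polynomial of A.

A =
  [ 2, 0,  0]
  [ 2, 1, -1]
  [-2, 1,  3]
x^3 - 6*x^2 + 12*x - 8

Expanding det(x·I − A) (e.g. by cofactor expansion or by noting that A is similar to its Jordan form J, which has the same characteristic polynomial as A) gives
  χ_A(x) = x^3 - 6*x^2 + 12*x - 8
which factors as (x - 2)^3. The eigenvalues (with algebraic multiplicities) are λ = 2 with multiplicity 3.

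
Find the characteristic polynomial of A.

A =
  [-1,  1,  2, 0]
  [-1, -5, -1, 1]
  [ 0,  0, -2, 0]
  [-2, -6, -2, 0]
x^4 + 8*x^3 + 24*x^2 + 32*x + 16

Expanding det(x·I − A) (e.g. by cofactor expansion or by noting that A is similar to its Jordan form J, which has the same characteristic polynomial as A) gives
  χ_A(x) = x^4 + 8*x^3 + 24*x^2 + 32*x + 16
which factors as (x + 2)^4. The eigenvalues (with algebraic multiplicities) are λ = -2 with multiplicity 4.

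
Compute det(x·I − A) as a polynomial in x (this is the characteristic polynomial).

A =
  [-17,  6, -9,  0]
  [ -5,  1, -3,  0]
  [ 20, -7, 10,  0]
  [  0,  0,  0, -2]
x^4 + 8*x^3 + 24*x^2 + 32*x + 16

Expanding det(x·I − A) (e.g. by cofactor expansion or by noting that A is similar to its Jordan form J, which has the same characteristic polynomial as A) gives
  χ_A(x) = x^4 + 8*x^3 + 24*x^2 + 32*x + 16
which factors as (x + 2)^4. The eigenvalues (with algebraic multiplicities) are λ = -2 with multiplicity 4.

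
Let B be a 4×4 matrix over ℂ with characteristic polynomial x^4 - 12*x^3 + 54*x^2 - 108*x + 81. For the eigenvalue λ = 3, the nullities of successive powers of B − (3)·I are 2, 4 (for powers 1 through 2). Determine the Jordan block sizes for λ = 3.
Block sizes for λ = 3: [2, 2]

From the dimensions of kernels of powers, the number of Jordan blocks of size at least j is d_j − d_{j−1} where d_j = dim ker(N^j) (with d_0 = 0). Computing the differences gives [2, 2].
The number of blocks of size exactly k is (#blocks of size ≥ k) − (#blocks of size ≥ k + 1), so the partition is: 2 block(s) of size 2.
In nonincreasing order the block sizes are [2, 2].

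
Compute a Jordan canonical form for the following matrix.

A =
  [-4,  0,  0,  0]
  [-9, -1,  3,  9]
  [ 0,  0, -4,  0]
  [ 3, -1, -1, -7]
J_2(-4) ⊕ J_1(-4) ⊕ J_1(-4)

The characteristic polynomial is
  det(x·I − A) = x^4 + 16*x^3 + 96*x^2 + 256*x + 256 = (x + 4)^4

Eigenvalues and multiplicities (the geometric multiplicity of λ is n − rank(A − λI), which equals the number of Jordan blocks for λ):
  λ = -4: algebraic multiplicity = 4, geometric multiplicity = 3

Determining the block sizes for each eigenvalue:
  λ = -4: 3 blocks summing to 4 forces exactly one block of size 2 and the rest size 1 → block sizes [2, 1, 1]

Assembling the blocks gives a Jordan form
J =
  [-4,  1,  0,  0]
  [ 0, -4,  0,  0]
  [ 0,  0, -4,  0]
  [ 0,  0,  0, -4]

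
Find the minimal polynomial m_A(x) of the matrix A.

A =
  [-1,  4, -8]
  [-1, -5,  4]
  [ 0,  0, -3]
x^2 + 6*x + 9

The characteristic polynomial is χ_A(x) = (x + 3)^3, so the eigenvalues are known. The minimal polynomial is
  m_A(x) = Π_λ (x − λ)^{k_λ}
where k_λ is the size of the *largest* Jordan block for λ (equivalently, the smallest k with (A − λI)^k v = 0 for every generalised eigenvector v of λ).

  λ = -3: largest Jordan block has size 2, contributing (x + 3)^2

So m_A(x) = (x + 3)^2 = x^2 + 6*x + 9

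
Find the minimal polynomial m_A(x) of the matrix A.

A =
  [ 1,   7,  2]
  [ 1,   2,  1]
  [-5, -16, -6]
x^3 + 3*x^2 + 3*x + 1

The characteristic polynomial is χ_A(x) = (x + 1)^3, so the eigenvalues are known. The minimal polynomial is
  m_A(x) = Π_λ (x − λ)^{k_λ}
where k_λ is the size of the *largest* Jordan block for λ (equivalently, the smallest k with (A − λI)^k v = 0 for every generalised eigenvector v of λ).

  λ = -1: largest Jordan block has size 3, contributing (x + 1)^3

So m_A(x) = (x + 1)^3 = x^3 + 3*x^2 + 3*x + 1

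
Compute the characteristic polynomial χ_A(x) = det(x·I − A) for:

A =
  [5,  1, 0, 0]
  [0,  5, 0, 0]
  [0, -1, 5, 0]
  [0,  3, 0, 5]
x^4 - 20*x^3 + 150*x^2 - 500*x + 625

Expanding det(x·I − A) (e.g. by cofactor expansion or by noting that A is similar to its Jordan form J, which has the same characteristic polynomial as A) gives
  χ_A(x) = x^4 - 20*x^3 + 150*x^2 - 500*x + 625
which factors as (x - 5)^4. The eigenvalues (with algebraic multiplicities) are λ = 5 with multiplicity 4.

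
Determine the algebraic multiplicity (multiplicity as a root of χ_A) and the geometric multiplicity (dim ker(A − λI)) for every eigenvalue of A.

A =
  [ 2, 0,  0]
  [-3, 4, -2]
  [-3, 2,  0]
λ = 2: alg = 3, geom = 2

Step 1 — factor the characteristic polynomial to read off the algebraic multiplicities:
  χ_A(x) = (x - 2)^3

Step 2 — compute geometric multiplicities via the rank-nullity identity g(λ) = n − rank(A − λI):
  rank(A − (2)·I) = 1, so dim ker(A − (2)·I) = n − 1 = 2

Summary:
  λ = 2: algebraic multiplicity = 3, geometric multiplicity = 2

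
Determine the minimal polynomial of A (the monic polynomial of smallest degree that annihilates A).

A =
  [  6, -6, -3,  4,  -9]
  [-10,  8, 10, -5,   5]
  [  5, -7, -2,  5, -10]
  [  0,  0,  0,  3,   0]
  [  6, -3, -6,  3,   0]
x^2 - 6*x + 9

The characteristic polynomial is χ_A(x) = (x - 3)^5, so the eigenvalues are known. The minimal polynomial is
  m_A(x) = Π_λ (x − λ)^{k_λ}
where k_λ is the size of the *largest* Jordan block for λ (equivalently, the smallest k with (A − λI)^k v = 0 for every generalised eigenvector v of λ).

  λ = 3: largest Jordan block has size 2, contributing (x − 3)^2

So m_A(x) = (x - 3)^2 = x^2 - 6*x + 9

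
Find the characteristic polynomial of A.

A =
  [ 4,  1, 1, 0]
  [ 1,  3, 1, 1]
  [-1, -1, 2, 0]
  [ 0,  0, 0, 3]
x^4 - 12*x^3 + 54*x^2 - 108*x + 81

Expanding det(x·I − A) (e.g. by cofactor expansion or by noting that A is similar to its Jordan form J, which has the same characteristic polynomial as A) gives
  χ_A(x) = x^4 - 12*x^3 + 54*x^2 - 108*x + 81
which factors as (x - 3)^4. The eigenvalues (with algebraic multiplicities) are λ = 3 with multiplicity 4.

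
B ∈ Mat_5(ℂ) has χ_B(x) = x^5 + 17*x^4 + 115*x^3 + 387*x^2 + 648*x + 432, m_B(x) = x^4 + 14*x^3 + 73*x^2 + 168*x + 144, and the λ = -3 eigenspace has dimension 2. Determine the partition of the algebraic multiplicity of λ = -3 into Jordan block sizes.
Block sizes for λ = -3: [2, 1]

Step 1 — from the characteristic polynomial, algebraic multiplicity of λ = -3 is 3. From dim ker(B − (-3)·I) = 2, there are exactly 2 Jordan blocks for λ = -3.
Step 2 — from the minimal polynomial, the factor (x + 3)^2 tells us the largest block for λ = -3 has size 2.
Step 3 — with total size 3, 2 blocks, and largest block 2, the block sizes (in nonincreasing order) are [2, 1].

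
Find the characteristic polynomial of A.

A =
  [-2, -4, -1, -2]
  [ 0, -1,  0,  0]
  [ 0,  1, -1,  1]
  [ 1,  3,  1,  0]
x^4 + 4*x^3 + 6*x^2 + 4*x + 1

Expanding det(x·I − A) (e.g. by cofactor expansion or by noting that A is similar to its Jordan form J, which has the same characteristic polynomial as A) gives
  χ_A(x) = x^4 + 4*x^3 + 6*x^2 + 4*x + 1
which factors as (x + 1)^4. The eigenvalues (with algebraic multiplicities) are λ = -1 with multiplicity 4.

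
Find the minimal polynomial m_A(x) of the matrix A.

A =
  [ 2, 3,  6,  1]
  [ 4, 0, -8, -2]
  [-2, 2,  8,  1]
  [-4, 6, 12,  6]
x^2 - 8*x + 16

The characteristic polynomial is χ_A(x) = (x - 4)^4, so the eigenvalues are known. The minimal polynomial is
  m_A(x) = Π_λ (x − λ)^{k_λ}
where k_λ is the size of the *largest* Jordan block for λ (equivalently, the smallest k with (A − λI)^k v = 0 for every generalised eigenvector v of λ).

  λ = 4: largest Jordan block has size 2, contributing (x − 4)^2

So m_A(x) = (x - 4)^2 = x^2 - 8*x + 16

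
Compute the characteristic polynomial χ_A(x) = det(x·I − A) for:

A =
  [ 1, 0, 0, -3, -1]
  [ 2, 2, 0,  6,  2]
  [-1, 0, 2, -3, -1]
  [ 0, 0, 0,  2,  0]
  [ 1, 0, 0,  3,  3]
x^5 - 10*x^4 + 40*x^3 - 80*x^2 + 80*x - 32

Expanding det(x·I − A) (e.g. by cofactor expansion or by noting that A is similar to its Jordan form J, which has the same characteristic polynomial as A) gives
  χ_A(x) = x^5 - 10*x^4 + 40*x^3 - 80*x^2 + 80*x - 32
which factors as (x - 2)^5. The eigenvalues (with algebraic multiplicities) are λ = 2 with multiplicity 5.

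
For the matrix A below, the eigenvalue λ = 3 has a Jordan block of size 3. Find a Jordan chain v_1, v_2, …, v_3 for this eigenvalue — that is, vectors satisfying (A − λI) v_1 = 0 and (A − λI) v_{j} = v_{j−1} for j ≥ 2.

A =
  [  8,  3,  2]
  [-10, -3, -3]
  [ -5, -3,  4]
A Jordan chain for λ = 3 of length 3:
v_1 = (-15, 25, 0)ᵀ
v_2 = (5, -10, -5)ᵀ
v_3 = (1, 0, 0)ᵀ

Let N = A − (3)·I. We want v_3 with N^3 v_3 = 0 but N^2 v_3 ≠ 0; then v_{j-1} := N · v_j for j = 3, …, 2.

Pick v_3 = (1, 0, 0)ᵀ.
Then v_2 = N · v_3 = (5, -10, -5)ᵀ.
Then v_1 = N · v_2 = (-15, 25, 0)ᵀ.

Sanity check: (A − (3)·I) v_1 = (0, 0, 0)ᵀ = 0. ✓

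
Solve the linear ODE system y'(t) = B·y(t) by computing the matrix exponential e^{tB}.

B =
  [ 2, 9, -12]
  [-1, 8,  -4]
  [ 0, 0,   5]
e^{tB} =
  [-3*t*exp(5*t) + exp(5*t), 9*t*exp(5*t), -12*t*exp(5*t)]
  [-t*exp(5*t), 3*t*exp(5*t) + exp(5*t), -4*t*exp(5*t)]
  [0, 0, exp(5*t)]

Strategy: write B = P · J · P⁻¹ where J is a Jordan canonical form, so e^{tB} = P · e^{tJ} · P⁻¹, and e^{tJ} can be computed block-by-block.

B has Jordan form
J =
  [5, 1, 0]
  [0, 5, 0]
  [0, 0, 5]
(up to reordering of blocks).

Per-block formulas:
  For a 2×2 Jordan block J_2(5): exp(t · J_2(5)) = e^(5t)·(I + t·N), where N is the 2×2 nilpotent shift.
  For a 1×1 block at λ = 5: exp(t · [5]) = [e^(5t)].

After assembling e^{tJ} and conjugating by P, we get:

e^{tB} =
  [-3*t*exp(5*t) + exp(5*t), 9*t*exp(5*t), -12*t*exp(5*t)]
  [-t*exp(5*t), 3*t*exp(5*t) + exp(5*t), -4*t*exp(5*t)]
  [0, 0, exp(5*t)]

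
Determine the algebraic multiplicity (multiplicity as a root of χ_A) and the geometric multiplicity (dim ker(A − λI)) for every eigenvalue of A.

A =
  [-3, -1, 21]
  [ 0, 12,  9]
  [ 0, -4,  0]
λ = -3: alg = 1, geom = 1; λ = 6: alg = 2, geom = 1

Step 1 — factor the characteristic polynomial to read off the algebraic multiplicities:
  χ_A(x) = (x - 6)^2*(x + 3)

Step 2 — compute geometric multiplicities via the rank-nullity identity g(λ) = n − rank(A − λI):
  rank(A − (-3)·I) = 2, so dim ker(A − (-3)·I) = n − 2 = 1
  rank(A − (6)·I) = 2, so dim ker(A − (6)·I) = n − 2 = 1

Summary:
  λ = -3: algebraic multiplicity = 1, geometric multiplicity = 1
  λ = 6: algebraic multiplicity = 2, geometric multiplicity = 1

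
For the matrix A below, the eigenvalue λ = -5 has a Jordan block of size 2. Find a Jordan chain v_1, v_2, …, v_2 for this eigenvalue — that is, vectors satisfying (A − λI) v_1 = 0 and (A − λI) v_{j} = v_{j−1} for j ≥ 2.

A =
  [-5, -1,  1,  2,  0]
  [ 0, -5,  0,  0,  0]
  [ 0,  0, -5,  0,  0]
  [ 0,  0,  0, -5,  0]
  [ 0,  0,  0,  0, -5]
A Jordan chain for λ = -5 of length 2:
v_1 = (-1, 0, 0, 0, 0)ᵀ
v_2 = (0, 1, 0, 0, 0)ᵀ

Let N = A − (-5)·I. We want v_2 with N^2 v_2 = 0 but N^1 v_2 ≠ 0; then v_{j-1} := N · v_j for j = 2, …, 2.

Pick v_2 = (0, 1, 0, 0, 0)ᵀ.
Then v_1 = N · v_2 = (-1, 0, 0, 0, 0)ᵀ.

Sanity check: (A − (-5)·I) v_1 = (0, 0, 0, 0, 0)ᵀ = 0. ✓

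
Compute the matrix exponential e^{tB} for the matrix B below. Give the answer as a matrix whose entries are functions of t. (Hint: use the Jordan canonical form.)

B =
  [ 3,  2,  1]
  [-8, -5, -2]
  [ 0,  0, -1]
e^{tB} =
  [4*t*exp(-t) + exp(-t), 2*t*exp(-t), t*exp(-t)]
  [-8*t*exp(-t), -4*t*exp(-t) + exp(-t), -2*t*exp(-t)]
  [0, 0, exp(-t)]

Strategy: write B = P · J · P⁻¹ where J is a Jordan canonical form, so e^{tB} = P · e^{tJ} · P⁻¹, and e^{tJ} can be computed block-by-block.

B has Jordan form
J =
  [-1,  1,  0]
  [ 0, -1,  0]
  [ 0,  0, -1]
(up to reordering of blocks).

Per-block formulas:
  For a 2×2 Jordan block J_2(-1): exp(t · J_2(-1)) = e^(-1t)·(I + t·N), where N is the 2×2 nilpotent shift.
  For a 1×1 block at λ = -1: exp(t · [-1]) = [e^(-1t)].

After assembling e^{tJ} and conjugating by P, we get:

e^{tB} =
  [4*t*exp(-t) + exp(-t), 2*t*exp(-t), t*exp(-t)]
  [-8*t*exp(-t), -4*t*exp(-t) + exp(-t), -2*t*exp(-t)]
  [0, 0, exp(-t)]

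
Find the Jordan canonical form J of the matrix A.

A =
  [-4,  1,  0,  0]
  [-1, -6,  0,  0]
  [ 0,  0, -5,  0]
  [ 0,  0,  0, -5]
J_2(-5) ⊕ J_1(-5) ⊕ J_1(-5)

The characteristic polynomial is
  det(x·I − A) = x^4 + 20*x^3 + 150*x^2 + 500*x + 625 = (x + 5)^4

Eigenvalues and multiplicities (the geometric multiplicity of λ is n − rank(A − λI), which equals the number of Jordan blocks for λ):
  λ = -5: algebraic multiplicity = 4, geometric multiplicity = 3

Determining the block sizes for each eigenvalue:
  λ = -5: 3 blocks summing to 4 forces exactly one block of size 2 and the rest size 1 → block sizes [2, 1, 1]

Assembling the blocks gives a Jordan form
J =
  [-5,  1,  0,  0]
  [ 0, -5,  0,  0]
  [ 0,  0, -5,  0]
  [ 0,  0,  0, -5]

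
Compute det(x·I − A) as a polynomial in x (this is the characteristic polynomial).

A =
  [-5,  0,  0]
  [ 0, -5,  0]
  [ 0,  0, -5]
x^3 + 15*x^2 + 75*x + 125

Expanding det(x·I − A) (e.g. by cofactor expansion or by noting that A is similar to its Jordan form J, which has the same characteristic polynomial as A) gives
  χ_A(x) = x^3 + 15*x^2 + 75*x + 125
which factors as (x + 5)^3. The eigenvalues (with algebraic multiplicities) are λ = -5 with multiplicity 3.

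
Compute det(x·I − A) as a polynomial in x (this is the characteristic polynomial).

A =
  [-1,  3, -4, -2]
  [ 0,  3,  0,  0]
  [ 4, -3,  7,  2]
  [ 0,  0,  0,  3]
x^4 - 12*x^3 + 54*x^2 - 108*x + 81

Expanding det(x·I − A) (e.g. by cofactor expansion or by noting that A is similar to its Jordan form J, which has the same characteristic polynomial as A) gives
  χ_A(x) = x^4 - 12*x^3 + 54*x^2 - 108*x + 81
which factors as (x - 3)^4. The eigenvalues (with algebraic multiplicities) are λ = 3 with multiplicity 4.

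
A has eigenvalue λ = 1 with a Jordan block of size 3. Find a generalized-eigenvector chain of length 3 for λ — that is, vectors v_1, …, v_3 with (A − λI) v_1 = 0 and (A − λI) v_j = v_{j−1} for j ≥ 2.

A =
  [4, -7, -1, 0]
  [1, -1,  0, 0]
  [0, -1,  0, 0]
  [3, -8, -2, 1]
A Jordan chain for λ = 1 of length 3:
v_1 = (2, 1, -1, 1)ᵀ
v_2 = (3, 1, 0, 3)ᵀ
v_3 = (1, 0, 0, 0)ᵀ

Let N = A − (1)·I. We want v_3 with N^3 v_3 = 0 but N^2 v_3 ≠ 0; then v_{j-1} := N · v_j for j = 3, …, 2.

Pick v_3 = (1, 0, 0, 0)ᵀ.
Then v_2 = N · v_3 = (3, 1, 0, 3)ᵀ.
Then v_1 = N · v_2 = (2, 1, -1, 1)ᵀ.

Sanity check: (A − (1)·I) v_1 = (0, 0, 0, 0)ᵀ = 0. ✓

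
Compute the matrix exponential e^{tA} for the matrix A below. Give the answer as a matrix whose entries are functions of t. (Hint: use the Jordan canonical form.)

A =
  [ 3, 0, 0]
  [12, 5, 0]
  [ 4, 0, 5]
e^{tA} =
  [exp(3*t), 0, 0]
  [6*exp(5*t) - 6*exp(3*t), exp(5*t), 0]
  [2*exp(5*t) - 2*exp(3*t), 0, exp(5*t)]

Strategy: write A = P · J · P⁻¹ where J is a Jordan canonical form, so e^{tA} = P · e^{tJ} · P⁻¹, and e^{tJ} can be computed block-by-block.

A has Jordan form
J =
  [3, 0, 0]
  [0, 5, 0]
  [0, 0, 5]
(up to reordering of blocks).

Per-block formulas:
  For a 1×1 block at λ = 5: exp(t · [5]) = [e^(5t)].
  For a 1×1 block at λ = 3: exp(t · [3]) = [e^(3t)].

After assembling e^{tJ} and conjugating by P, we get:

e^{tA} =
  [exp(3*t), 0, 0]
  [6*exp(5*t) - 6*exp(3*t), exp(5*t), 0]
  [2*exp(5*t) - 2*exp(3*t), 0, exp(5*t)]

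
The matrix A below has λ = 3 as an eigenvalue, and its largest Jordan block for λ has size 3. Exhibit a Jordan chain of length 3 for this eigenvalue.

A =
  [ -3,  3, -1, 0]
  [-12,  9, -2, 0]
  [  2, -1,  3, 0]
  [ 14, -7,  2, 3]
A Jordan chain for λ = 3 of length 3:
v_1 = (-2, -4, 0, 4)ᵀ
v_2 = (-6, -12, 2, 14)ᵀ
v_3 = (1, 0, 0, 0)ᵀ

Let N = A − (3)·I. We want v_3 with N^3 v_3 = 0 but N^2 v_3 ≠ 0; then v_{j-1} := N · v_j for j = 3, …, 2.

Pick v_3 = (1, 0, 0, 0)ᵀ.
Then v_2 = N · v_3 = (-6, -12, 2, 14)ᵀ.
Then v_1 = N · v_2 = (-2, -4, 0, 4)ᵀ.

Sanity check: (A − (3)·I) v_1 = (0, 0, 0, 0)ᵀ = 0. ✓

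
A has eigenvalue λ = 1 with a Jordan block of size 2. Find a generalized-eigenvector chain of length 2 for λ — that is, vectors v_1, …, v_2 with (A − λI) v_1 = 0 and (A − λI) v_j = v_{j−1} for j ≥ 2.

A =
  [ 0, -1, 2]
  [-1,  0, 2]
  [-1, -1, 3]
A Jordan chain for λ = 1 of length 2:
v_1 = (-1, -1, -1)ᵀ
v_2 = (1, 0, 0)ᵀ

Let N = A − (1)·I. We want v_2 with N^2 v_2 = 0 but N^1 v_2 ≠ 0; then v_{j-1} := N · v_j for j = 2, …, 2.

Pick v_2 = (1, 0, 0)ᵀ.
Then v_1 = N · v_2 = (-1, -1, -1)ᵀ.

Sanity check: (A − (1)·I) v_1 = (0, 0, 0)ᵀ = 0. ✓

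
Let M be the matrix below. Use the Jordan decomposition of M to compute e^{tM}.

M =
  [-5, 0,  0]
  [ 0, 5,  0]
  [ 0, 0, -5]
e^{tM} =
  [exp(-5*t), 0, 0]
  [0, exp(5*t), 0]
  [0, 0, exp(-5*t)]

Strategy: write M = P · J · P⁻¹ where J is a Jordan canonical form, so e^{tM} = P · e^{tJ} · P⁻¹, and e^{tJ} can be computed block-by-block.

M has Jordan form
J =
  [-5,  0, 0]
  [ 0, -5, 0]
  [ 0,  0, 5]
(up to reordering of blocks).

Per-block formulas:
  For a 1×1 block at λ = 5: exp(t · [5]) = [e^(5t)].
  For a 1×1 block at λ = -5: exp(t · [-5]) = [e^(-5t)].

After assembling e^{tJ} and conjugating by P, we get:

e^{tM} =
  [exp(-5*t), 0, 0]
  [0, exp(5*t), 0]
  [0, 0, exp(-5*t)]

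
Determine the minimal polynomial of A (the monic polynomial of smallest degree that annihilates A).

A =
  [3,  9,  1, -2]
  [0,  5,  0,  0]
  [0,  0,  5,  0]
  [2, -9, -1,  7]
x^2 - 10*x + 25

The characteristic polynomial is χ_A(x) = (x - 5)^4, so the eigenvalues are known. The minimal polynomial is
  m_A(x) = Π_λ (x − λ)^{k_λ}
where k_λ is the size of the *largest* Jordan block for λ (equivalently, the smallest k with (A − λI)^k v = 0 for every generalised eigenvector v of λ).

  λ = 5: largest Jordan block has size 2, contributing (x − 5)^2

So m_A(x) = (x - 5)^2 = x^2 - 10*x + 25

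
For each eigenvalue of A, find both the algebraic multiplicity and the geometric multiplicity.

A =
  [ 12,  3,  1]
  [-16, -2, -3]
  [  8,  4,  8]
λ = 6: alg = 3, geom = 1

Step 1 — factor the characteristic polynomial to read off the algebraic multiplicities:
  χ_A(x) = (x - 6)^3

Step 2 — compute geometric multiplicities via the rank-nullity identity g(λ) = n − rank(A − λI):
  rank(A − (6)·I) = 2, so dim ker(A − (6)·I) = n − 2 = 1

Summary:
  λ = 6: algebraic multiplicity = 3, geometric multiplicity = 1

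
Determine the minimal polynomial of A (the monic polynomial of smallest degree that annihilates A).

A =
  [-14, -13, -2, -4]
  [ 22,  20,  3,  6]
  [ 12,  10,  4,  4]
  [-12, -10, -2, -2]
x^3 - 6*x^2 + 12*x - 8

The characteristic polynomial is χ_A(x) = (x - 2)^4, so the eigenvalues are known. The minimal polynomial is
  m_A(x) = Π_λ (x − λ)^{k_λ}
where k_λ is the size of the *largest* Jordan block for λ (equivalently, the smallest k with (A − λI)^k v = 0 for every generalised eigenvector v of λ).

  λ = 2: largest Jordan block has size 3, contributing (x − 2)^3

So m_A(x) = (x - 2)^3 = x^3 - 6*x^2 + 12*x - 8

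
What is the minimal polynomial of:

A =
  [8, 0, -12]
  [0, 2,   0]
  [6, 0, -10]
x^2 + 2*x - 8

The characteristic polynomial is χ_A(x) = (x - 2)^2*(x + 4), so the eigenvalues are known. The minimal polynomial is
  m_A(x) = Π_λ (x − λ)^{k_λ}
where k_λ is the size of the *largest* Jordan block for λ (equivalently, the smallest k with (A − λI)^k v = 0 for every generalised eigenvector v of λ).

  λ = -4: largest Jordan block has size 1, contributing (x + 4)
  λ = 2: largest Jordan block has size 1, contributing (x − 2)

So m_A(x) = (x - 2)*(x + 4) = x^2 + 2*x - 8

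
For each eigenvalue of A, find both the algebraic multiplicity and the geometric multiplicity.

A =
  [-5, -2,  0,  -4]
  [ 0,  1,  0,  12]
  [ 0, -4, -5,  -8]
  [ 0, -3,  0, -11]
λ = -5: alg = 4, geom = 3

Step 1 — factor the characteristic polynomial to read off the algebraic multiplicities:
  χ_A(x) = (x + 5)^4

Step 2 — compute geometric multiplicities via the rank-nullity identity g(λ) = n − rank(A − λI):
  rank(A − (-5)·I) = 1, so dim ker(A − (-5)·I) = n − 1 = 3

Summary:
  λ = -5: algebraic multiplicity = 4, geometric multiplicity = 3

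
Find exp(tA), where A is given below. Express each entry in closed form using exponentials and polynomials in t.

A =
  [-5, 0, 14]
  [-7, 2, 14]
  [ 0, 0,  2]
e^{tA} =
  [exp(-5*t), 0, 2*exp(2*t) - 2*exp(-5*t)]
  [-exp(2*t) + exp(-5*t), exp(2*t), 2*exp(2*t) - 2*exp(-5*t)]
  [0, 0, exp(2*t)]

Strategy: write A = P · J · P⁻¹ where J is a Jordan canonical form, so e^{tA} = P · e^{tJ} · P⁻¹, and e^{tJ} can be computed block-by-block.

A has Jordan form
J =
  [-5, 0, 0]
  [ 0, 2, 0]
  [ 0, 0, 2]
(up to reordering of blocks).

Per-block formulas:
  For a 1×1 block at λ = -5: exp(t · [-5]) = [e^(-5t)].
  For a 1×1 block at λ = 2: exp(t · [2]) = [e^(2t)].

After assembling e^{tJ} and conjugating by P, we get:

e^{tA} =
  [exp(-5*t), 0, 2*exp(2*t) - 2*exp(-5*t)]
  [-exp(2*t) + exp(-5*t), exp(2*t), 2*exp(2*t) - 2*exp(-5*t)]
  [0, 0, exp(2*t)]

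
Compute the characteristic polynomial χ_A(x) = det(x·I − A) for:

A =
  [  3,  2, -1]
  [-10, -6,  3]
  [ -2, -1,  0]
x^3 + 3*x^2 + 3*x + 1

Expanding det(x·I − A) (e.g. by cofactor expansion or by noting that A is similar to its Jordan form J, which has the same characteristic polynomial as A) gives
  χ_A(x) = x^3 + 3*x^2 + 3*x + 1
which factors as (x + 1)^3. The eigenvalues (with algebraic multiplicities) are λ = -1 with multiplicity 3.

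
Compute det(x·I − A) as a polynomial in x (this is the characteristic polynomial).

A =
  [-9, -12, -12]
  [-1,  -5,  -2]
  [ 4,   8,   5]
x^3 + 9*x^2 + 27*x + 27

Expanding det(x·I − A) (e.g. by cofactor expansion or by noting that A is similar to its Jordan form J, which has the same characteristic polynomial as A) gives
  χ_A(x) = x^3 + 9*x^2 + 27*x + 27
which factors as (x + 3)^3. The eigenvalues (with algebraic multiplicities) are λ = -3 with multiplicity 3.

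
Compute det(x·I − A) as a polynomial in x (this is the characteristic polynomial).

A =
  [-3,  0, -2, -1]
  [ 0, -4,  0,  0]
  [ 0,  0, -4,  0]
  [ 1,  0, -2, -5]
x^4 + 16*x^3 + 96*x^2 + 256*x + 256

Expanding det(x·I − A) (e.g. by cofactor expansion or by noting that A is similar to its Jordan form J, which has the same characteristic polynomial as A) gives
  χ_A(x) = x^4 + 16*x^3 + 96*x^2 + 256*x + 256
which factors as (x + 4)^4. The eigenvalues (with algebraic multiplicities) are λ = -4 with multiplicity 4.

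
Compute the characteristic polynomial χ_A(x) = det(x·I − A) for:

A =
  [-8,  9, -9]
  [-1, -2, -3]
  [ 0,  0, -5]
x^3 + 15*x^2 + 75*x + 125

Expanding det(x·I − A) (e.g. by cofactor expansion or by noting that A is similar to its Jordan form J, which has the same characteristic polynomial as A) gives
  χ_A(x) = x^3 + 15*x^2 + 75*x + 125
which factors as (x + 5)^3. The eigenvalues (with algebraic multiplicities) are λ = -5 with multiplicity 3.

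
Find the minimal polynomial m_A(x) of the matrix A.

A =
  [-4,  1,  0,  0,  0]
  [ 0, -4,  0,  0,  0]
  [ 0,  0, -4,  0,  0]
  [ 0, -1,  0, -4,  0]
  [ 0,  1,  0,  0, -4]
x^2 + 8*x + 16

The characteristic polynomial is χ_A(x) = (x + 4)^5, so the eigenvalues are known. The minimal polynomial is
  m_A(x) = Π_λ (x − λ)^{k_λ}
where k_λ is the size of the *largest* Jordan block for λ (equivalently, the smallest k with (A − λI)^k v = 0 for every generalised eigenvector v of λ).

  λ = -4: largest Jordan block has size 2, contributing (x + 4)^2

So m_A(x) = (x + 4)^2 = x^2 + 8*x + 16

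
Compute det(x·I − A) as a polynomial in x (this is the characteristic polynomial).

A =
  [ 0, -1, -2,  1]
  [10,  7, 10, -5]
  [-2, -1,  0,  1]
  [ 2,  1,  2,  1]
x^4 - 8*x^3 + 24*x^2 - 32*x + 16

Expanding det(x·I − A) (e.g. by cofactor expansion or by noting that A is similar to its Jordan form J, which has the same characteristic polynomial as A) gives
  χ_A(x) = x^4 - 8*x^3 + 24*x^2 - 32*x + 16
which factors as (x - 2)^4. The eigenvalues (with algebraic multiplicities) are λ = 2 with multiplicity 4.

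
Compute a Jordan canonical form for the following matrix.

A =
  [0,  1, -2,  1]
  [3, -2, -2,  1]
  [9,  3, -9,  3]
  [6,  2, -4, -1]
J_2(-3) ⊕ J_1(-3) ⊕ J_1(-3)

The characteristic polynomial is
  det(x·I − A) = x^4 + 12*x^3 + 54*x^2 + 108*x + 81 = (x + 3)^4

Eigenvalues and multiplicities (the geometric multiplicity of λ is n − rank(A − λI), which equals the number of Jordan blocks for λ):
  λ = -3: algebraic multiplicity = 4, geometric multiplicity = 3

Determining the block sizes for each eigenvalue:
  λ = -3: 3 blocks summing to 4 forces exactly one block of size 2 and the rest size 1 → block sizes [2, 1, 1]

Assembling the blocks gives a Jordan form
J =
  [-3,  1,  0,  0]
  [ 0, -3,  0,  0]
  [ 0,  0, -3,  0]
  [ 0,  0,  0, -3]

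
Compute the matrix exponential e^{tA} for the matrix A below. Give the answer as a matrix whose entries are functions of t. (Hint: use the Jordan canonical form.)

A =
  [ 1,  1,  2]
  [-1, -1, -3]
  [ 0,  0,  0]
e^{tA} =
  [t + 1, t, -t^2/2 + 2*t]
  [-t, 1 - t, t^2/2 - 3*t]
  [0, 0, 1]

Strategy: write A = P · J · P⁻¹ where J is a Jordan canonical form, so e^{tA} = P · e^{tJ} · P⁻¹, and e^{tJ} can be computed block-by-block.

A has Jordan form
J =
  [0, 1, 0]
  [0, 0, 1]
  [0, 0, 0]
(up to reordering of blocks).

Per-block formulas:
  For a 3×3 Jordan block J_3(0): exp(t · J_3(0)) = e^(0t)·(I + t·N + (t^2/2)·N^2), where N is the 3×3 nilpotent shift.

After assembling e^{tJ} and conjugating by P, we get:

e^{tA} =
  [t + 1, t, -t^2/2 + 2*t]
  [-t, 1 - t, t^2/2 - 3*t]
  [0, 0, 1]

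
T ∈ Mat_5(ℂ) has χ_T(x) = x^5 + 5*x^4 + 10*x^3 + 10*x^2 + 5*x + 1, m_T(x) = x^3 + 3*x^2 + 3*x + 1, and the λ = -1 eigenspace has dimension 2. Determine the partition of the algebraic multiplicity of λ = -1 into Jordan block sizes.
Block sizes for λ = -1: [3, 2]

Step 1 — from the characteristic polynomial, algebraic multiplicity of λ = -1 is 5. From dim ker(T − (-1)·I) = 2, there are exactly 2 Jordan blocks for λ = -1.
Step 2 — from the minimal polynomial, the factor (x + 1)^3 tells us the largest block for λ = -1 has size 3.
Step 3 — with total size 5, 2 blocks, and largest block 3, the block sizes (in nonincreasing order) are [3, 2].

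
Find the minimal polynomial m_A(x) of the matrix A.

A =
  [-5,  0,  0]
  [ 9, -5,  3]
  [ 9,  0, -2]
x^2 + 7*x + 10

The characteristic polynomial is χ_A(x) = (x + 2)*(x + 5)^2, so the eigenvalues are known. The minimal polynomial is
  m_A(x) = Π_λ (x − λ)^{k_λ}
where k_λ is the size of the *largest* Jordan block for λ (equivalently, the smallest k with (A − λI)^k v = 0 for every generalised eigenvector v of λ).

  λ = -5: largest Jordan block has size 1, contributing (x + 5)
  λ = -2: largest Jordan block has size 1, contributing (x + 2)

So m_A(x) = (x + 2)*(x + 5) = x^2 + 7*x + 10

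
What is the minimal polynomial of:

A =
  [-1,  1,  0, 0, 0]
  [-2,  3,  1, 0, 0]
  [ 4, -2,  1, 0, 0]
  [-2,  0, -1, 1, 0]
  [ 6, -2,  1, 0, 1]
x^3 - 3*x^2 + 3*x - 1

The characteristic polynomial is χ_A(x) = (x - 1)^5, so the eigenvalues are known. The minimal polynomial is
  m_A(x) = Π_λ (x − λ)^{k_λ}
where k_λ is the size of the *largest* Jordan block for λ (equivalently, the smallest k with (A − λI)^k v = 0 for every generalised eigenvector v of λ).

  λ = 1: largest Jordan block has size 3, contributing (x − 1)^3

So m_A(x) = (x - 1)^3 = x^3 - 3*x^2 + 3*x - 1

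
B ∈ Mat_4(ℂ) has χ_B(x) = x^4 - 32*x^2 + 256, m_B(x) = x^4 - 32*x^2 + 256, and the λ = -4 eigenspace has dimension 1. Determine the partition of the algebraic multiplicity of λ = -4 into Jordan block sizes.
Block sizes for λ = -4: [2]

Step 1 — from the characteristic polynomial, algebraic multiplicity of λ = -4 is 2. From dim ker(B − (-4)·I) = 1, there are exactly 1 Jordan blocks for λ = -4.
Step 2 — from the minimal polynomial, the factor (x + 4)^2 tells us the largest block for λ = -4 has size 2.
Step 3 — with total size 2, 1 blocks, and largest block 2, the block sizes (in nonincreasing order) are [2].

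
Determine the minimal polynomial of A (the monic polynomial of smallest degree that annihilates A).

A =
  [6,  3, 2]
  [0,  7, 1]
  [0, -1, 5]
x^3 - 18*x^2 + 108*x - 216

The characteristic polynomial is χ_A(x) = (x - 6)^3, so the eigenvalues are known. The minimal polynomial is
  m_A(x) = Π_λ (x − λ)^{k_λ}
where k_λ is the size of the *largest* Jordan block for λ (equivalently, the smallest k with (A − λI)^k v = 0 for every generalised eigenvector v of λ).

  λ = 6: largest Jordan block has size 3, contributing (x − 6)^3

So m_A(x) = (x - 6)^3 = x^3 - 18*x^2 + 108*x - 216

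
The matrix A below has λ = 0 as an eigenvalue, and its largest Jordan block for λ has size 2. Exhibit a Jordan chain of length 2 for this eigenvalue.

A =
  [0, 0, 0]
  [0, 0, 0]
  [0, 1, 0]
A Jordan chain for λ = 0 of length 2:
v_1 = (0, 0, 1)ᵀ
v_2 = (0, 1, 0)ᵀ

Let N = A − (0)·I. We want v_2 with N^2 v_2 = 0 but N^1 v_2 ≠ 0; then v_{j-1} := N · v_j for j = 2, …, 2.

Pick v_2 = (0, 1, 0)ᵀ.
Then v_1 = N · v_2 = (0, 0, 1)ᵀ.

Sanity check: (A − (0)·I) v_1 = (0, 0, 0)ᵀ = 0. ✓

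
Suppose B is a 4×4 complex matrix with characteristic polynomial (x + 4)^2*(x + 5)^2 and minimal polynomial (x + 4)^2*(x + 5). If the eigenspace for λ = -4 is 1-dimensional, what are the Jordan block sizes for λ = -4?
Block sizes for λ = -4: [2]

Step 1 — from the characteristic polynomial, algebraic multiplicity of λ = -4 is 2. From dim ker(B − (-4)·I) = 1, there are exactly 1 Jordan blocks for λ = -4.
Step 2 — from the minimal polynomial, the factor (x + 4)^2 tells us the largest block for λ = -4 has size 2.
Step 3 — with total size 2, 1 blocks, and largest block 2, the block sizes (in nonincreasing order) are [2].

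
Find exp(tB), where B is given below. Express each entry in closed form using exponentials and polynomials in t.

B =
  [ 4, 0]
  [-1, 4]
e^{tB} =
  [exp(4*t), 0]
  [-t*exp(4*t), exp(4*t)]

Strategy: write B = P · J · P⁻¹ where J is a Jordan canonical form, so e^{tB} = P · e^{tJ} · P⁻¹, and e^{tJ} can be computed block-by-block.

B has Jordan form
J =
  [4, 1]
  [0, 4]
(up to reordering of blocks).

Per-block formulas:
  For a 2×2 Jordan block J_2(4): exp(t · J_2(4)) = e^(4t)·(I + t·N), where N is the 2×2 nilpotent shift.

After assembling e^{tJ} and conjugating by P, we get:

e^{tB} =
  [exp(4*t), 0]
  [-t*exp(4*t), exp(4*t)]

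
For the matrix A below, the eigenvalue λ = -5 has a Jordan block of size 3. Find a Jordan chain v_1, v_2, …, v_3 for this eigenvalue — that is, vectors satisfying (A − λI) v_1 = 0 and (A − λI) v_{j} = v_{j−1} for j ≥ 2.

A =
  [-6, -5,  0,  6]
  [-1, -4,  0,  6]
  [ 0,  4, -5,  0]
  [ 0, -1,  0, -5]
A Jordan chain for λ = -5 of length 3:
v_1 = (6, 0, -4, 1)ᵀ
v_2 = (-1, -1, 0, 0)ᵀ
v_3 = (1, 0, 0, 0)ᵀ

Let N = A − (-5)·I. We want v_3 with N^3 v_3 = 0 but N^2 v_3 ≠ 0; then v_{j-1} := N · v_j for j = 3, …, 2.

Pick v_3 = (1, 0, 0, 0)ᵀ.
Then v_2 = N · v_3 = (-1, -1, 0, 0)ᵀ.
Then v_1 = N · v_2 = (6, 0, -4, 1)ᵀ.

Sanity check: (A − (-5)·I) v_1 = (0, 0, 0, 0)ᵀ = 0. ✓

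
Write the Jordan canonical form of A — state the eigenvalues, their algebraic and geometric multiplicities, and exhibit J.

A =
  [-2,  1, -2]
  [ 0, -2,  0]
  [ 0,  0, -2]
J_2(-2) ⊕ J_1(-2)

The characteristic polynomial is
  det(x·I − A) = x^3 + 6*x^2 + 12*x + 8 = (x + 2)^3

Eigenvalues and multiplicities (the geometric multiplicity of λ is n − rank(A − λI), which equals the number of Jordan blocks for λ):
  λ = -2: algebraic multiplicity = 3, geometric multiplicity = 2

Determining the block sizes for each eigenvalue:
  λ = -2: 2 blocks summing to 3 forces exactly one block of size 2 and the rest size 1 → block sizes [2, 1]

Assembling the blocks gives a Jordan form
J =
  [-2,  1,  0]
  [ 0, -2,  0]
  [ 0,  0, -2]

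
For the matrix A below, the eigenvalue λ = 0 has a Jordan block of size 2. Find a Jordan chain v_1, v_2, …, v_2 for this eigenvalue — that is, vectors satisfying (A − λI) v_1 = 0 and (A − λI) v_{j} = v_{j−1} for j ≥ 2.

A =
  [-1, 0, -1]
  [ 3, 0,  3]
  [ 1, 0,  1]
A Jordan chain for λ = 0 of length 2:
v_1 = (-1, 3, 1)ᵀ
v_2 = (1, 0, 0)ᵀ

Let N = A − (0)·I. We want v_2 with N^2 v_2 = 0 but N^1 v_2 ≠ 0; then v_{j-1} := N · v_j for j = 2, …, 2.

Pick v_2 = (1, 0, 0)ᵀ.
Then v_1 = N · v_2 = (-1, 3, 1)ᵀ.

Sanity check: (A − (0)·I) v_1 = (0, 0, 0)ᵀ = 0. ✓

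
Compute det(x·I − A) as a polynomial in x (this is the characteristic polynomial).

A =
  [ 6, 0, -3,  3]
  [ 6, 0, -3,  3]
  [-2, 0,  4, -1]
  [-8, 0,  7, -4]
x^4 - 6*x^3 + 9*x^2

Expanding det(x·I − A) (e.g. by cofactor expansion or by noting that A is similar to its Jordan form J, which has the same characteristic polynomial as A) gives
  χ_A(x) = x^4 - 6*x^3 + 9*x^2
which factors as x^2*(x - 3)^2. The eigenvalues (with algebraic multiplicities) are λ = 0 with multiplicity 2, λ = 3 with multiplicity 2.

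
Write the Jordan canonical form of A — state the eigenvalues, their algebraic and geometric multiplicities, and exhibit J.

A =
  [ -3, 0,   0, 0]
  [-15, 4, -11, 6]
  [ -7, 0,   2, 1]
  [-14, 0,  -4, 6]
J_1(-3) ⊕ J_3(4)

The characteristic polynomial is
  det(x·I − A) = x^4 - 9*x^3 + 12*x^2 + 80*x - 192 = (x - 4)^3*(x + 3)

Eigenvalues and multiplicities (the geometric multiplicity of λ is n − rank(A − λI), which equals the number of Jordan blocks for λ):
  λ = -3: algebraic multiplicity = 1, geometric multiplicity = 1
  λ = 4: algebraic multiplicity = 3, geometric multiplicity = 1

Determining the block sizes for each eigenvalue:
  λ = -3: one block (gm = 1), so the single block has size am = 1 → block sizes [1]
  λ = 4: one block (gm = 1), so the single block has size am = 3 → block sizes [3]

Assembling the blocks gives a Jordan form
J =
  [-3, 0, 0, 0]
  [ 0, 4, 1, 0]
  [ 0, 0, 4, 1]
  [ 0, 0, 0, 4]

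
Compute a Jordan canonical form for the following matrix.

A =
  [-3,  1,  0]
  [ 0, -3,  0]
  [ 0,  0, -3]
J_2(-3) ⊕ J_1(-3)

The characteristic polynomial is
  det(x·I − A) = x^3 + 9*x^2 + 27*x + 27 = (x + 3)^3

Eigenvalues and multiplicities (the geometric multiplicity of λ is n − rank(A − λI), which equals the number of Jordan blocks for λ):
  λ = -3: algebraic multiplicity = 3, geometric multiplicity = 2

Determining the block sizes for each eigenvalue:
  λ = -3: 2 blocks summing to 3 forces exactly one block of size 2 and the rest size 1 → block sizes [2, 1]

Assembling the blocks gives a Jordan form
J =
  [-3,  1,  0]
  [ 0, -3,  0]
  [ 0,  0, -3]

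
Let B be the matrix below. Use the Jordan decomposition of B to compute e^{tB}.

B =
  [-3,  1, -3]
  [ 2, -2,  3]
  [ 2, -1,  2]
e^{tB} =
  [-2*t*exp(-t) + exp(-t), t*exp(-t), -3*t*exp(-t)]
  [2*t*exp(-t), -t*exp(-t) + exp(-t), 3*t*exp(-t)]
  [2*t*exp(-t), -t*exp(-t), 3*t*exp(-t) + exp(-t)]

Strategy: write B = P · J · P⁻¹ where J is a Jordan canonical form, so e^{tB} = P · e^{tJ} · P⁻¹, and e^{tJ} can be computed block-by-block.

B has Jordan form
J =
  [-1,  1,  0]
  [ 0, -1,  0]
  [ 0,  0, -1]
(up to reordering of blocks).

Per-block formulas:
  For a 2×2 Jordan block J_2(-1): exp(t · J_2(-1)) = e^(-1t)·(I + t·N), where N is the 2×2 nilpotent shift.
  For a 1×1 block at λ = -1: exp(t · [-1]) = [e^(-1t)].

After assembling e^{tJ} and conjugating by P, we get:

e^{tB} =
  [-2*t*exp(-t) + exp(-t), t*exp(-t), -3*t*exp(-t)]
  [2*t*exp(-t), -t*exp(-t) + exp(-t), 3*t*exp(-t)]
  [2*t*exp(-t), -t*exp(-t), 3*t*exp(-t) + exp(-t)]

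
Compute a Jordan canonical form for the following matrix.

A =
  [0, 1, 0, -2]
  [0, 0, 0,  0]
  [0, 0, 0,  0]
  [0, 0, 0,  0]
J_2(0) ⊕ J_1(0) ⊕ J_1(0)

The characteristic polynomial is
  det(x·I − A) = x^4

Eigenvalues and multiplicities (the geometric multiplicity of λ is n − rank(A − λI), which equals the number of Jordan blocks for λ):
  λ = 0: algebraic multiplicity = 4, geometric multiplicity = 3

Determining the block sizes for each eigenvalue:
  λ = 0: 3 blocks summing to 4 forces exactly one block of size 2 and the rest size 1 → block sizes [2, 1, 1]

Assembling the blocks gives a Jordan form
J =
  [0, 1, 0, 0]
  [0, 0, 0, 0]
  [0, 0, 0, 0]
  [0, 0, 0, 0]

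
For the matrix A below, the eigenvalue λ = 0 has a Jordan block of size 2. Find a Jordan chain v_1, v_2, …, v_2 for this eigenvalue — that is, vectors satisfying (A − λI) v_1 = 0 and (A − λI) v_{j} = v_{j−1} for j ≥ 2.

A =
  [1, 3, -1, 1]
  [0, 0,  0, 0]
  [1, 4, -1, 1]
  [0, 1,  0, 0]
A Jordan chain for λ = 0 of length 2:
v_1 = (1, 0, 1, 0)ᵀ
v_2 = (1, 0, 0, 0)ᵀ

Let N = A − (0)·I. We want v_2 with N^2 v_2 = 0 but N^1 v_2 ≠ 0; then v_{j-1} := N · v_j for j = 2, …, 2.

Pick v_2 = (1, 0, 0, 0)ᵀ.
Then v_1 = N · v_2 = (1, 0, 1, 0)ᵀ.

Sanity check: (A − (0)·I) v_1 = (0, 0, 0, 0)ᵀ = 0. ✓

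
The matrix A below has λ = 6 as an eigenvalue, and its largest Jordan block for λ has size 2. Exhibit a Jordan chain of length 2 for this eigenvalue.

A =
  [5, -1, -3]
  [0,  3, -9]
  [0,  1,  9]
A Jordan chain for λ = 6 of length 2:
v_1 = (0, 3, -1)ᵀ
v_2 = (1, -1, 0)ᵀ

Let N = A − (6)·I. We want v_2 with N^2 v_2 = 0 but N^1 v_2 ≠ 0; then v_{j-1} := N · v_j for j = 2, …, 2.

Pick v_2 = (1, -1, 0)ᵀ.
Then v_1 = N · v_2 = (0, 3, -1)ᵀ.

Sanity check: (A − (6)·I) v_1 = (0, 0, 0)ᵀ = 0. ✓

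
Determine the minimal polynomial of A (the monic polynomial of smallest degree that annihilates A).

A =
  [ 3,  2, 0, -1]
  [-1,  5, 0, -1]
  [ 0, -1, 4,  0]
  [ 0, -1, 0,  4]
x^3 - 12*x^2 + 48*x - 64

The characteristic polynomial is χ_A(x) = (x - 4)^4, so the eigenvalues are known. The minimal polynomial is
  m_A(x) = Π_λ (x − λ)^{k_λ}
where k_λ is the size of the *largest* Jordan block for λ (equivalently, the smallest k with (A − λI)^k v = 0 for every generalised eigenvector v of λ).

  λ = 4: largest Jordan block has size 3, contributing (x − 4)^3

So m_A(x) = (x - 4)^3 = x^3 - 12*x^2 + 48*x - 64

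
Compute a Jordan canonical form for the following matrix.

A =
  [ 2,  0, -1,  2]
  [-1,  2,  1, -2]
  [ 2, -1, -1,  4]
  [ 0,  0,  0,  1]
J_3(1) ⊕ J_1(1)

The characteristic polynomial is
  det(x·I − A) = x^4 - 4*x^3 + 6*x^2 - 4*x + 1 = (x - 1)^4

Eigenvalues and multiplicities (the geometric multiplicity of λ is n − rank(A − λI), which equals the number of Jordan blocks for λ):
  λ = 1: algebraic multiplicity = 4, geometric multiplicity = 2

Determining the block sizes for each eigenvalue:
  λ = 1: with am = 4 and gm = 2, the partition is not yet determined (e.g. several partitions of 4 into 2 parts exist). Let N = A − (1)·I. Computing rank(N^1) = 2, rank(N^2) = 1, rank(N^3) = 0; the number of blocks of size ≥ j is rank(N^{j−1}) − rank(N^j), giving [2, 1, 1]. So we have 1 block(s) of size 3, 1 block(s) of size 1 → block sizes [3, 1]

Assembling the blocks gives a Jordan form
J =
  [1, 1, 0, 0]
  [0, 1, 1, 0]
  [0, 0, 1, 0]
  [0, 0, 0, 1]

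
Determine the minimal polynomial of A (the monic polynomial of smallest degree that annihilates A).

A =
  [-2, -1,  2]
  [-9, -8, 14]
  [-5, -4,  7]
x^3 + 3*x^2 + 3*x + 1

The characteristic polynomial is χ_A(x) = (x + 1)^3, so the eigenvalues are known. The minimal polynomial is
  m_A(x) = Π_λ (x − λ)^{k_λ}
where k_λ is the size of the *largest* Jordan block for λ (equivalently, the smallest k with (A − λI)^k v = 0 for every generalised eigenvector v of λ).

  λ = -1: largest Jordan block has size 3, contributing (x + 1)^3

So m_A(x) = (x + 1)^3 = x^3 + 3*x^2 + 3*x + 1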